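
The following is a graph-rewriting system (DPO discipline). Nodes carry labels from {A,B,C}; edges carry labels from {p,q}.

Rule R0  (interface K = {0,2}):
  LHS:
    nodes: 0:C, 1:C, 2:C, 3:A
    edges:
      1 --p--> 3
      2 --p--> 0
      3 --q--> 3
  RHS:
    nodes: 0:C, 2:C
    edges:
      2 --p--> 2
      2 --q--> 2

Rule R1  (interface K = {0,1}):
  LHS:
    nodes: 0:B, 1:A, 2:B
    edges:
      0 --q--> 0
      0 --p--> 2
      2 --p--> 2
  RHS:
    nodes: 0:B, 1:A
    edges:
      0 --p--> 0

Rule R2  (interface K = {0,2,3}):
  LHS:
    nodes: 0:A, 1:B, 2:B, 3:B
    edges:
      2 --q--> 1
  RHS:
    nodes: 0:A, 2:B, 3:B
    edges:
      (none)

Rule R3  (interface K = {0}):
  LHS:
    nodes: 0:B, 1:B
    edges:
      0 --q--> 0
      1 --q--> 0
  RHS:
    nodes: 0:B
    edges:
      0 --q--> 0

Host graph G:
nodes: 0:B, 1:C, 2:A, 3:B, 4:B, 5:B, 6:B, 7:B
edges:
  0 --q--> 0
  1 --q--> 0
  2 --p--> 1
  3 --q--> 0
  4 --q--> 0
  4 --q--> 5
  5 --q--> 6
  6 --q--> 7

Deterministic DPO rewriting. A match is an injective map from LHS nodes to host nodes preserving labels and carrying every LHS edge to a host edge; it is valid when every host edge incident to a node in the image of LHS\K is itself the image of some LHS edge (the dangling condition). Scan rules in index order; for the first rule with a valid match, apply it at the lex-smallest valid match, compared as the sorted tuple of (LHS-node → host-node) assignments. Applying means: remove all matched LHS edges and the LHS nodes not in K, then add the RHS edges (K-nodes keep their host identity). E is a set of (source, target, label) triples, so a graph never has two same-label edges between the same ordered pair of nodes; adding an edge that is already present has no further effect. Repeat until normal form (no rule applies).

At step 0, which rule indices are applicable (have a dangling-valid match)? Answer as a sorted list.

R0: no valid match — LHS pattern not found
R1: no valid match — LHS pattern not found
R2: 4 valid matches — {0↦2, 1↦7, 2↦6, 3↦0}, {0↦2, 1↦7, 2↦6, 3↦3}, {0↦2, 1↦7, 2↦6, 3↦4} (+1 more)
R3: 1 valid match — {0↦0, 1↦3}

Answer: [R2,R3]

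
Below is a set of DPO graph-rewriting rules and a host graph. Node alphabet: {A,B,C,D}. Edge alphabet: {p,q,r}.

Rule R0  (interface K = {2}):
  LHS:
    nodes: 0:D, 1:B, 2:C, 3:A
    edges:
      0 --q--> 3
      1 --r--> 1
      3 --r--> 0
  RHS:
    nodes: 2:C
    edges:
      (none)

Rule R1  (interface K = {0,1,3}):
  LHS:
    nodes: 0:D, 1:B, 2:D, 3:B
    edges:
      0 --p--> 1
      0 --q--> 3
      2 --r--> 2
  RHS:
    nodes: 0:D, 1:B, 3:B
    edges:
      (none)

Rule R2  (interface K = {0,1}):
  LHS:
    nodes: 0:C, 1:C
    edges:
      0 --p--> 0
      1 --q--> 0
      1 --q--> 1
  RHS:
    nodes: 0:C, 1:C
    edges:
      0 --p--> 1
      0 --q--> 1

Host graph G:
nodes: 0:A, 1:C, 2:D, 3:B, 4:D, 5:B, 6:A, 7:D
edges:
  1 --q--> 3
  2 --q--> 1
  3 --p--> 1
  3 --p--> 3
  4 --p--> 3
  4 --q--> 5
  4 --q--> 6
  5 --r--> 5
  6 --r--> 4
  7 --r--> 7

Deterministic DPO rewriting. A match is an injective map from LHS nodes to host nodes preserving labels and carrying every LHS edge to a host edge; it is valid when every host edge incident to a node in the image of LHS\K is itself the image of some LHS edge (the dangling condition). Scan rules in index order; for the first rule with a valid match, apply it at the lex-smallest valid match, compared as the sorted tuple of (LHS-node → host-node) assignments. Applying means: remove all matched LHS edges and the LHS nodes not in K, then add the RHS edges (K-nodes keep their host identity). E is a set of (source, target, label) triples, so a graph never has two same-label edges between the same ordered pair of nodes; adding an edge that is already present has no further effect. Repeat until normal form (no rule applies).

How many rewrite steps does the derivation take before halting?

initial: |V|=8 |E|=10  E = 1-q->3 2-q->1 3-p->1 3-p->3 4-p->3 4-q->5 4-q->6 5-r->5 6-r->4 7-r->7
step 1: apply R1 at {0↦4, 1↦3, 2↦7, 3↦5}  → |V|=7 |E|=7  E = 1-q->3 2-q->1 3-p->1 3-p->3 4-q->6 5-r->5 6-r->4
step 2: apply R0 at {0↦4, 1↦5, 2↦1, 3↦6}  → |V|=4 |E|=4  E = 1-q->3 2-q->1 3-p->1 3-p->3
normal form: no rule applies after step 2

Answer: 2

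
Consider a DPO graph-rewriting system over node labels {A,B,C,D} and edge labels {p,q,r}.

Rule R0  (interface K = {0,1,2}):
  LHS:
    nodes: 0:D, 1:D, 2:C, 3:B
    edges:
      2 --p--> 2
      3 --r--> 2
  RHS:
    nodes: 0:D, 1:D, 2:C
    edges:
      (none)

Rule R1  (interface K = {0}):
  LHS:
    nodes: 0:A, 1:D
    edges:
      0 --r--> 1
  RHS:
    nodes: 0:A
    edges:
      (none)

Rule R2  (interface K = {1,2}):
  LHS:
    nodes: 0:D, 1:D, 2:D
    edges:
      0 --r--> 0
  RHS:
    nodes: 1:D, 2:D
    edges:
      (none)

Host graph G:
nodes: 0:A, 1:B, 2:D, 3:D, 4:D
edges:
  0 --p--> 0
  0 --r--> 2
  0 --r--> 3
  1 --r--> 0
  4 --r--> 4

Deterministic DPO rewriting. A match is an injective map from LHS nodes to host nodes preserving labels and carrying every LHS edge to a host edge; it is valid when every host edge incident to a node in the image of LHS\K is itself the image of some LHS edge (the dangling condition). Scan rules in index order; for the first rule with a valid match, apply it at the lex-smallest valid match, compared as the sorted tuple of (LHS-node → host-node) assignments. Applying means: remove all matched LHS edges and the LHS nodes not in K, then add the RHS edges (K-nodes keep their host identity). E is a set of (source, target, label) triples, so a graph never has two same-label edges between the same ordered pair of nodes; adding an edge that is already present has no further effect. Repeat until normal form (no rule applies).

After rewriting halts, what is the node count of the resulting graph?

start.  V:5 E:5  edges: 0-p->0 0-r->2 0-r->3 1-r->0 4-r->4
1. fire R1 via {0↦0, 1↦2}  →  V:4 E:4  edges: 0-p->0 0-r->3 1-r->0 4-r->4
2. fire R1 via {0↦0, 1↦3}  →  V:3 E:3  edges: 0-p->0 1-r->0 4-r->4
normal form: no rule applies after step 2
NF nodes: {0:A, 1:B, 4:D}

Answer: 3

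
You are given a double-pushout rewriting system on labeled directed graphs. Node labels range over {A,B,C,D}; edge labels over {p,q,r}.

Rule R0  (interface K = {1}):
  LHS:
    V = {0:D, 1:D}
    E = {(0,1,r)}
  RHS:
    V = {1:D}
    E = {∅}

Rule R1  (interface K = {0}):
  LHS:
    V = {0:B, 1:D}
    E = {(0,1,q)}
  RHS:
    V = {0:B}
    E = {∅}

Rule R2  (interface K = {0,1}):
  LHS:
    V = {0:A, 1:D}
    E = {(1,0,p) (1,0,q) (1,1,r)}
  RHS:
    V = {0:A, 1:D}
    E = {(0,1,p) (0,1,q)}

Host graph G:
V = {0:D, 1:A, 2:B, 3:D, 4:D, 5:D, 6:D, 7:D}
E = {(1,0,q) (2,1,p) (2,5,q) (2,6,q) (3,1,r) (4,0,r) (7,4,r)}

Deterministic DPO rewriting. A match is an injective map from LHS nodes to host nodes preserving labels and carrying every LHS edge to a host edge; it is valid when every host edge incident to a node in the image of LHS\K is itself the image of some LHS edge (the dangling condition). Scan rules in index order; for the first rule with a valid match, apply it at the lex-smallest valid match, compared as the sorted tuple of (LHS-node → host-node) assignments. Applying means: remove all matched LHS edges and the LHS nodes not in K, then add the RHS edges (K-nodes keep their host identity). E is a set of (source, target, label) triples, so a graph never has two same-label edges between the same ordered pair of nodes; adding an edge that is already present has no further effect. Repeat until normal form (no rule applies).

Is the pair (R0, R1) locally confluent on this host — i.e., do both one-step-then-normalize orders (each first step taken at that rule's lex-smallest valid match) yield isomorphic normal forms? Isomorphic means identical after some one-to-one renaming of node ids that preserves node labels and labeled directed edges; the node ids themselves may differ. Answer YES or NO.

Answer: YES

Derivation:
branch R0-first: apply at {0↦7, 1↦4} → |E|=6, then 3 more step(s) → NF |V|=4 |E|=3 V={0:D, 1:A, 2:B, 3:D} E=1-q->0 2-p->1 3-r->1
branch R1-first: apply at {0↦2, 1↦5} → |E|=6, then 3 more step(s) → NF |V|=4 |E|=3 V={0:D, 1:A, 2:B, 3:D} E=1-q->0 2-p->1 3-r->1
graphs isomorphic (equal up to label-preserving node renaming)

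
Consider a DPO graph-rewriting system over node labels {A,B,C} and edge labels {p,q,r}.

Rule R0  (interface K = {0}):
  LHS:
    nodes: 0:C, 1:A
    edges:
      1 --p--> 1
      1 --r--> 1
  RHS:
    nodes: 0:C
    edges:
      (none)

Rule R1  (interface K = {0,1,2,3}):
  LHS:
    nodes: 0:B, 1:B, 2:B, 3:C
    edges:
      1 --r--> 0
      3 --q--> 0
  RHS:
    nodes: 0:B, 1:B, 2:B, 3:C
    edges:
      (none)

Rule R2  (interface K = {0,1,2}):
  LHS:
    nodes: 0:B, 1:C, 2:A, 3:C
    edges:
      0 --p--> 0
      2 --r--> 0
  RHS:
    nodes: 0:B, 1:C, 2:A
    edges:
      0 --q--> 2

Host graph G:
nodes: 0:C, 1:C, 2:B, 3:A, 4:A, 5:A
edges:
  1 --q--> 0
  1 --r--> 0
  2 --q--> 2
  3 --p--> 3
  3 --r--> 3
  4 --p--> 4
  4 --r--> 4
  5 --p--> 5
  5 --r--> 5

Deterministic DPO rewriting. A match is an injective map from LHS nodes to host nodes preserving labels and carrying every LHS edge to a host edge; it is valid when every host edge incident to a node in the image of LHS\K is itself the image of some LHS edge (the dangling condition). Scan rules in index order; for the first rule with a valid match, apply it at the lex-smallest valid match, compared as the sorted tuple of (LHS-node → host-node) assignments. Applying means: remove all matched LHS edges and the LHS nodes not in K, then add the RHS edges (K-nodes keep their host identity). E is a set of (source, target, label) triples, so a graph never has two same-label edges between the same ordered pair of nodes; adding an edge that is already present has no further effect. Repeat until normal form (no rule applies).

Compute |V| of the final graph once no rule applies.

Answer: 3

Steps:
start.  V:6 E:9  edges: 1-q->0 1-r->0 2-q->2 3-p->3 3-r->3 4-p->4 4-r->4 5-p->5 5-r->5
1. fire R0 via {0↦0, 1↦3}  →  V:5 E:7  edges: 1-q->0 1-r->0 2-q->2 4-p->4 4-r->4 5-p->5 5-r->5
2. fire R0 via {0↦0, 1↦4}  →  V:4 E:5  edges: 1-q->0 1-r->0 2-q->2 5-p->5 5-r->5
3. fire R0 via {0↦0, 1↦5}  →  V:3 E:3  edges: 1-q->0 1-r->0 2-q->2
halt: no rule applies after step 3
NF nodes: {0:C, 1:C, 2:B}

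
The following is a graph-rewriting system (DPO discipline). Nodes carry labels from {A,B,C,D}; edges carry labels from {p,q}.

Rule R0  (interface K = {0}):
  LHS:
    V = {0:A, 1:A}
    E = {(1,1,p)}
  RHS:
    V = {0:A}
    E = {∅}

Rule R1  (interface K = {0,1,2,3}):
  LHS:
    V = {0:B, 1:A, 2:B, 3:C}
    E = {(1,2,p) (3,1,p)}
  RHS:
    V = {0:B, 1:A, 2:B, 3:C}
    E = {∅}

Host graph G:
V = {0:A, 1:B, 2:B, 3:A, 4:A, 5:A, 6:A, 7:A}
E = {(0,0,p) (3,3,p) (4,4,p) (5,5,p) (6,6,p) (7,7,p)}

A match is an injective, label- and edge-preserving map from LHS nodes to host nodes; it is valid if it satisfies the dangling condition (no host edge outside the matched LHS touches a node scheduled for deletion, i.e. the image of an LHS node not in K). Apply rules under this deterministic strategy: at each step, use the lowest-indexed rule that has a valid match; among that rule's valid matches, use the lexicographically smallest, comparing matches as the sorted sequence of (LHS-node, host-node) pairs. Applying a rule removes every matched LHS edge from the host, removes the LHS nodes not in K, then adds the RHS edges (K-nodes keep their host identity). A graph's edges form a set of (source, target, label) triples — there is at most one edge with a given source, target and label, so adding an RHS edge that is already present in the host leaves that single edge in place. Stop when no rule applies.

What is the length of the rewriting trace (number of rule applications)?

Answer: 5

Steps:
start.  V:8 E:6  edges: 0-p->0 3-p->3 4-p->4 5-p->5 6-p->6 7-p->7
1. fire R0 via {0↦0, 1↦3}  →  V:7 E:5  edges: 0-p->0 4-p->4 5-p->5 6-p->6 7-p->7
2. fire R0 via {0↦0, 1↦4}  →  V:6 E:4  edges: 0-p->0 5-p->5 6-p->6 7-p->7
3. fire R0 via {0↦0, 1↦5}  →  V:5 E:3  edges: 0-p->0 6-p->6 7-p->7
4. fire R0 via {0↦0, 1↦6}  →  V:4 E:2  edges: 0-p->0 7-p->7
5. fire R0 via {0↦0, 1↦7}  →  V:3 E:1  edges: 0-p->0
halt: no rule applies after step 5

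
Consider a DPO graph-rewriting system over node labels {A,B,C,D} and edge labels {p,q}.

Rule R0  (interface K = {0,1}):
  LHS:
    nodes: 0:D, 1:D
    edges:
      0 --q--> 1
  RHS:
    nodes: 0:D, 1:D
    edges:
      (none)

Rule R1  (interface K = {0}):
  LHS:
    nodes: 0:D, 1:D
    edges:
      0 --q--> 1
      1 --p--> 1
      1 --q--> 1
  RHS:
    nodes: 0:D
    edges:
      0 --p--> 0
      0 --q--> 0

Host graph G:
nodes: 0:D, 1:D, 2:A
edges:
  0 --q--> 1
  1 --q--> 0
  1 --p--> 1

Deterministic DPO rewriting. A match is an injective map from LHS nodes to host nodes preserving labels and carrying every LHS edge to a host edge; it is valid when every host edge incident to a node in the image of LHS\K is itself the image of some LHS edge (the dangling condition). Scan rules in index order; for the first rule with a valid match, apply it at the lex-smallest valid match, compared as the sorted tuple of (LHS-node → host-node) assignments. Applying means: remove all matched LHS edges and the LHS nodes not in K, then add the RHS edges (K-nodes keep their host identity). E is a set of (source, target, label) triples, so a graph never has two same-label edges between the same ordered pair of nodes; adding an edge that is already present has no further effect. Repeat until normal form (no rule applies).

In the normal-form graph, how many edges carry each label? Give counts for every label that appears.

Answer: p:1

Rewrite trace:
initial: |V|=3 |E|=3  E = 0-q->1 1-q->0 1-p->1
step 1: apply R0 at {0↦0, 1↦1}  → |V|=3 |E|=2  E = 1-q->0 1-p->1
step 2: apply R0 at {0↦1, 1↦0}  → |V|=3 |E|=1  E = 1-p->1
halt: no rule applies after step 2
NF edges: [(1, 1, 'p')]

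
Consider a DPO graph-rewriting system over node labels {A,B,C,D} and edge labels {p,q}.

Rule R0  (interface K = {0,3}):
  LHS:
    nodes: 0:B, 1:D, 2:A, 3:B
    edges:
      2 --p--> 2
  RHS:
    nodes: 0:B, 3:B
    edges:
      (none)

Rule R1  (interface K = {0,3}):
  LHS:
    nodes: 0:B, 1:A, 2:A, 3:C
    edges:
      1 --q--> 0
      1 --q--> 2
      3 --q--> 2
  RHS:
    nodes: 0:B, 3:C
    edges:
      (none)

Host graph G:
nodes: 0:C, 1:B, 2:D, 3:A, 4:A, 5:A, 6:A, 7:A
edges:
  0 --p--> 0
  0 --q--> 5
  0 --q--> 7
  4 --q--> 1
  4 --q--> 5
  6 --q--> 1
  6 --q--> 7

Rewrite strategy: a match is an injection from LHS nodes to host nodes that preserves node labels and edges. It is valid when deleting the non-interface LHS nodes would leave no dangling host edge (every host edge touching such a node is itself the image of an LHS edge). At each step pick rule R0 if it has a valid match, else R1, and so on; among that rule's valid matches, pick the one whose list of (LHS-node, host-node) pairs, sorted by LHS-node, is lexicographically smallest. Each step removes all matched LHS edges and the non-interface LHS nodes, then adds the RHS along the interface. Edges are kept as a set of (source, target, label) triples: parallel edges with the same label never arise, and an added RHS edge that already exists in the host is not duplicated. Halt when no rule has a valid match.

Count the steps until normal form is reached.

Answer: 2

Rewrite trace:
[0] host  ⇒  8 nodes, 7 edges  {0-p->0 0-q->5 0-q->7 4-q->1 4-q->5 6-q->1 6-q->7}
[1] R1 @ {0↦1, 1↦4, 2↦5, 3↦0}  ⇒  6 nodes, 4 edges  {0-p->0 0-q->7 6-q->1 6-q->7}
[2] R1 @ {0↦1, 1↦6, 2↦7, 3↦0}  ⇒  4 nodes, 1 edges  {0-p->0}
final graph: no rule applies after step 2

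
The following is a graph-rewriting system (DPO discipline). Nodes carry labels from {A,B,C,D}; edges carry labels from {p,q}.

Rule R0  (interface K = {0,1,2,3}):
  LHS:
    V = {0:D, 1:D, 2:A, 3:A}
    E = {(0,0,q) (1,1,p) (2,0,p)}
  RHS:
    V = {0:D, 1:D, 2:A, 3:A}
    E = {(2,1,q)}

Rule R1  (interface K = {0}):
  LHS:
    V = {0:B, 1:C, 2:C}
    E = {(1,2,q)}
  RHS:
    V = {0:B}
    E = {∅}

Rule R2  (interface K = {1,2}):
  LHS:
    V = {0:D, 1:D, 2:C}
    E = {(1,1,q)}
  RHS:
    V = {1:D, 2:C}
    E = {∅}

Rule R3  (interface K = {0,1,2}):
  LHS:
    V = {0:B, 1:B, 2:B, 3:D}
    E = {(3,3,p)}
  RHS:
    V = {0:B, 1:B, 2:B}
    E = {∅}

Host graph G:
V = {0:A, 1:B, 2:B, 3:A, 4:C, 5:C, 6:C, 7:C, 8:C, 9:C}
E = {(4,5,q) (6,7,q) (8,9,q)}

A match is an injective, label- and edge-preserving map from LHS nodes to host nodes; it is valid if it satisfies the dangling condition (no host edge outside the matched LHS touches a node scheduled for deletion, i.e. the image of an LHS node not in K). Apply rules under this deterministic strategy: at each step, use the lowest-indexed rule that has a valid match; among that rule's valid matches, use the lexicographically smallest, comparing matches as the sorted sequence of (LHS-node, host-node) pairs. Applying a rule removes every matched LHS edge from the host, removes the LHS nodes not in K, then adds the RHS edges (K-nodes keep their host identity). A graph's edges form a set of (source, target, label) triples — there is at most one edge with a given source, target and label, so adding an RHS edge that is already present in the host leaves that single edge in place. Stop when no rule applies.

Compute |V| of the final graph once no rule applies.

Answer: 4

Steps:
start.  V:10 E:3  edges: 4-q->5 6-q->7 8-q->9
1. fire R1 via {0↦1, 1↦4, 2↦5}  →  V:8 E:2  edges: 6-q->7 8-q->9
2. fire R1 via {0↦1, 1↦6, 2↦7}  →  V:6 E:1  edges: 8-q->9
3. fire R1 via {0↦1, 1↦8, 2↦9}  →  V:4 E:0  edges: ∅
halt: no rule applies after step 3
NF nodes: {0:A, 1:B, 2:B, 3:A}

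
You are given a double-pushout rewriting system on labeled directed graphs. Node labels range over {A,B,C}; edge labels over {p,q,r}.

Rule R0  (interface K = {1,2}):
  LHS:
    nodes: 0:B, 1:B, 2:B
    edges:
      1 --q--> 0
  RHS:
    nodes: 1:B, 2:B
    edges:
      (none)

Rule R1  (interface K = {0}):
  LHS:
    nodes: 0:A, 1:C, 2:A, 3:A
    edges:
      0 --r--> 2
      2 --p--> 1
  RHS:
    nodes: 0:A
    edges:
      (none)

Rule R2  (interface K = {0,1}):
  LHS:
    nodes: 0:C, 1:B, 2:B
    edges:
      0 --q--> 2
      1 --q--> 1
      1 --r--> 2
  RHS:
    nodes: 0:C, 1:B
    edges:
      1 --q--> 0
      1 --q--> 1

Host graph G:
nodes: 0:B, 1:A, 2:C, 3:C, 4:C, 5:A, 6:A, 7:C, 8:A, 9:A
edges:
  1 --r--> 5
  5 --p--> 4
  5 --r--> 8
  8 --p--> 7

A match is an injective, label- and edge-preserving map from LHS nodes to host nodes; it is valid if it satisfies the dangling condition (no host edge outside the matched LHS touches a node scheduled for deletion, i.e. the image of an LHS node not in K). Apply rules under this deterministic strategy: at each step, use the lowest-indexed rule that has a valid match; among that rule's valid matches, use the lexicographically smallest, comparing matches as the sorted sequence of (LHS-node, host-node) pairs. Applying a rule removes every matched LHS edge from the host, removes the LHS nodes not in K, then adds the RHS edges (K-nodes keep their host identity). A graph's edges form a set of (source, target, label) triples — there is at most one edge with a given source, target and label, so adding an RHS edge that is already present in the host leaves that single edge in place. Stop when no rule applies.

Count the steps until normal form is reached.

[0] host  ⇒  10 nodes, 4 edges  {1-r->5 5-p->4 5-r->8 8-p->7}
[1] R1 @ {0↦5, 1↦7, 2↦8, 3↦6}  ⇒  7 nodes, 2 edges  {1-r->5 5-p->4}
[2] R1 @ {0↦1, 1↦4, 2↦5, 3↦9}  ⇒  4 nodes, 0 edges  {∅}
halt: no rule applies after step 2

Answer: 2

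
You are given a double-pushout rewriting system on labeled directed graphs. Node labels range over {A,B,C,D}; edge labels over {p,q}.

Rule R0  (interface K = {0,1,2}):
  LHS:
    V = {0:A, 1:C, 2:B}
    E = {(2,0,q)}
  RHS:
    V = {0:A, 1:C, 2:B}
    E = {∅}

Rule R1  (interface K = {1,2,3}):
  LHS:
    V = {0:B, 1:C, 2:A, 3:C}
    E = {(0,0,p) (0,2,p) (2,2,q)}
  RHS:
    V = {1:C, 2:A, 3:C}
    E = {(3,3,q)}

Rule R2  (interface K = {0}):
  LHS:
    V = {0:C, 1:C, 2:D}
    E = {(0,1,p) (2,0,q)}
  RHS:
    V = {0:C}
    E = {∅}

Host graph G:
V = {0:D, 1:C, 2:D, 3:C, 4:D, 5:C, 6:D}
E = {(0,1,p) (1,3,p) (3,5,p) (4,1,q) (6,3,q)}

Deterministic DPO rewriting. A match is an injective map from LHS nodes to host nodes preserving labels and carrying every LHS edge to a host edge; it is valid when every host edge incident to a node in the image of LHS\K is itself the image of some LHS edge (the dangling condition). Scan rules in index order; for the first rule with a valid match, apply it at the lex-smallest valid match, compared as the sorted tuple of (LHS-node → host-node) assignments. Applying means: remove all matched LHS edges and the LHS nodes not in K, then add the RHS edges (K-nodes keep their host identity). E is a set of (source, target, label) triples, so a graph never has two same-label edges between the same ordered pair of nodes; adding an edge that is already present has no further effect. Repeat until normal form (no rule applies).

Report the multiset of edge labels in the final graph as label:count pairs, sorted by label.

initial: |V|=7 |E|=5  E = 0-p->1 1-p->3 3-p->5 4-q->1 6-q->3
step 1: apply R2 at {0↦3, 1↦5, 2↦6}  → |V|=5 |E|=3  E = 0-p->1 1-p->3 4-q->1
step 2: apply R2 at {0↦1, 1↦3, 2↦4}  → |V|=3 |E|=1  E = 0-p->1
final graph: no rule applies after step 2
NF edges: [(0, 1, 'p')]

Answer: p:1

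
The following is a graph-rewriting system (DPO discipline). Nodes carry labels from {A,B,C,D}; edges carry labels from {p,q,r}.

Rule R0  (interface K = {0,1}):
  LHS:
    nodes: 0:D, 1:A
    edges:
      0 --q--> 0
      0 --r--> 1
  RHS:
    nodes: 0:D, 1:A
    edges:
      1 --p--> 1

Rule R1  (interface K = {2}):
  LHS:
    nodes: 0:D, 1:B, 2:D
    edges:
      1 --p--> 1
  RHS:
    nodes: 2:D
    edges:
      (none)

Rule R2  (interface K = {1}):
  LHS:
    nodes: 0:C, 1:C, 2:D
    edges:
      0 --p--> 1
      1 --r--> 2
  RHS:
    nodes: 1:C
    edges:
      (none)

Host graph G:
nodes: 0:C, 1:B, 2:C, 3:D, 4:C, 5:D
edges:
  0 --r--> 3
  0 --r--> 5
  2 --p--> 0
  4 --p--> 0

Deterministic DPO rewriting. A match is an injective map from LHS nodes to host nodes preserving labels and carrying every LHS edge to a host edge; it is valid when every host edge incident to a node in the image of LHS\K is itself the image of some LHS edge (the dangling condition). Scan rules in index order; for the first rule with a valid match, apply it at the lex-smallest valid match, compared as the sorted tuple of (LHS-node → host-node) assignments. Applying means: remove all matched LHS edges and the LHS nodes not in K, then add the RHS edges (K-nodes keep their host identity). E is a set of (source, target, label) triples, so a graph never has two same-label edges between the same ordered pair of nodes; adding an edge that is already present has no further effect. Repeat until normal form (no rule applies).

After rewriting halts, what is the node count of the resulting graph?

Answer: 2

Rewrite trace:
[0] host  ⇒  6 nodes, 4 edges  {0-r->3 0-r->5 2-p->0 4-p->0}
[1] R2 @ {0↦2, 1↦0, 2↦3}  ⇒  4 nodes, 2 edges  {0-r->5 4-p->0}
[2] R2 @ {0↦4, 1↦0, 2↦5}  ⇒  2 nodes, 0 edges  {∅}
final graph: no rule applies after step 2
NF nodes: {0:C, 1:B}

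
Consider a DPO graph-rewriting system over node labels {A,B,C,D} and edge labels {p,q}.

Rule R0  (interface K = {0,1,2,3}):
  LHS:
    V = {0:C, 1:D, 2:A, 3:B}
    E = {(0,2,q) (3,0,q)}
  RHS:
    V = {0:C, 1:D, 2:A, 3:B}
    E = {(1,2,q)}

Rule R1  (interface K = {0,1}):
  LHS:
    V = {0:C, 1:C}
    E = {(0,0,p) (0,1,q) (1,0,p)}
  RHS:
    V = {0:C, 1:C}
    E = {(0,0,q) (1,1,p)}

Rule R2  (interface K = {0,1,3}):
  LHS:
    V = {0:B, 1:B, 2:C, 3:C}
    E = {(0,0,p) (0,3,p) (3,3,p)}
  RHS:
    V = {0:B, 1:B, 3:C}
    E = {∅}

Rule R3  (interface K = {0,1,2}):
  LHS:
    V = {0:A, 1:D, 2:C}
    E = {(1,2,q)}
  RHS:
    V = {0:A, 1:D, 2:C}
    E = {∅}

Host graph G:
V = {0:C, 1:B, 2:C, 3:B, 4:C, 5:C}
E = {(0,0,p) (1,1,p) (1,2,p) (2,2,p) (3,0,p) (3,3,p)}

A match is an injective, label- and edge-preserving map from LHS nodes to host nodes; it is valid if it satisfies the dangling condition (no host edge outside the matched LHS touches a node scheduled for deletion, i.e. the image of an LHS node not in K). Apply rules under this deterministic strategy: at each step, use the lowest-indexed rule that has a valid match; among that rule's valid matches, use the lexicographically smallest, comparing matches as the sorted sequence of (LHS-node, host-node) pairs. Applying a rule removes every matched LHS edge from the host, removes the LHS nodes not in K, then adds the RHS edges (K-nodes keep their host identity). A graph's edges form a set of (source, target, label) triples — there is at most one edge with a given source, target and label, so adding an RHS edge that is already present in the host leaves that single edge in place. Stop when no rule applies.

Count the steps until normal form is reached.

initial: |V|=6 |E|=6  E = 0-p->0 1-p->1 1-p->2 2-p->2 3-p->0 3-p->3
step 1: apply R2 at {0↦1, 1↦3, 2↦4, 3↦2}  → |V|=5 |E|=3  E = 0-p->0 3-p->0 3-p->3
step 2: apply R2 at {0↦3, 1↦1, 2↦2, 3↦0}  → |V|=4 |E|=0  E = ∅
halt: no rule applies after step 2

Answer: 2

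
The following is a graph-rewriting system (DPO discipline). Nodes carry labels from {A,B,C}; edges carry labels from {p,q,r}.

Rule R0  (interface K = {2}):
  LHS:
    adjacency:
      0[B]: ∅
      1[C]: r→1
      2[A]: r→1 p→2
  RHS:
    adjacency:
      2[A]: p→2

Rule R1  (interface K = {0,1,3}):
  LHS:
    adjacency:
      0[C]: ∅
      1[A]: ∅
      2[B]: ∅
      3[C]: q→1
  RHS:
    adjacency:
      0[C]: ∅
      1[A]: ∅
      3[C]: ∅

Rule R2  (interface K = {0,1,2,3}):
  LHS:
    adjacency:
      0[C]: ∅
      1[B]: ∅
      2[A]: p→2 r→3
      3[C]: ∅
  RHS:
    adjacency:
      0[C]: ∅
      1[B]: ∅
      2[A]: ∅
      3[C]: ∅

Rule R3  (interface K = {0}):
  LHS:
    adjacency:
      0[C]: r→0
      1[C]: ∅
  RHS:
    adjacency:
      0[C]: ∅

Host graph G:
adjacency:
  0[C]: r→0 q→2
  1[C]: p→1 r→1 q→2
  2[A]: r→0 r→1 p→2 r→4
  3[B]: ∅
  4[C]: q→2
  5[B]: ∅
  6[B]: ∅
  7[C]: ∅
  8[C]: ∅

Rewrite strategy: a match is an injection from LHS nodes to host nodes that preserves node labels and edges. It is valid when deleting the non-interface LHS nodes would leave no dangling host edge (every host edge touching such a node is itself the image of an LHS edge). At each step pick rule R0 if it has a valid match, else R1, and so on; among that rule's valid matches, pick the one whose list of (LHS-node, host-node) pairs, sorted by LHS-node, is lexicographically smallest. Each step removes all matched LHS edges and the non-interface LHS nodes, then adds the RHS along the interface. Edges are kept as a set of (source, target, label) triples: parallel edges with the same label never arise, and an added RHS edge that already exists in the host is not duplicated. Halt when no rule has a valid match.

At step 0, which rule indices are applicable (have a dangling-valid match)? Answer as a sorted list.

Answer: [R1,R2,R3]

Steps:
R0: no valid match — 6 raw matches, all fail dangling condition
R1: 36 valid matches — {0↦0, 1↦2, 2↦3, 3↦1}, {0↦0, 1↦2, 2↦3, 3↦4}, {0↦0, 1↦2, 2↦5, 3↦1} (+33 more)
R2: 36 valid matches — {0↦0, 1↦3, 2↦2, 3↦1}, {0↦0, 1↦3, 2↦2, 3↦4}, {0↦0, 1↦5, 2↦2, 3↦1} (+33 more)
R3: 4 valid matches — {0↦0, 1↦7}, {0↦0, 1↦8}, {0↦1, 1↦7} (+1 more)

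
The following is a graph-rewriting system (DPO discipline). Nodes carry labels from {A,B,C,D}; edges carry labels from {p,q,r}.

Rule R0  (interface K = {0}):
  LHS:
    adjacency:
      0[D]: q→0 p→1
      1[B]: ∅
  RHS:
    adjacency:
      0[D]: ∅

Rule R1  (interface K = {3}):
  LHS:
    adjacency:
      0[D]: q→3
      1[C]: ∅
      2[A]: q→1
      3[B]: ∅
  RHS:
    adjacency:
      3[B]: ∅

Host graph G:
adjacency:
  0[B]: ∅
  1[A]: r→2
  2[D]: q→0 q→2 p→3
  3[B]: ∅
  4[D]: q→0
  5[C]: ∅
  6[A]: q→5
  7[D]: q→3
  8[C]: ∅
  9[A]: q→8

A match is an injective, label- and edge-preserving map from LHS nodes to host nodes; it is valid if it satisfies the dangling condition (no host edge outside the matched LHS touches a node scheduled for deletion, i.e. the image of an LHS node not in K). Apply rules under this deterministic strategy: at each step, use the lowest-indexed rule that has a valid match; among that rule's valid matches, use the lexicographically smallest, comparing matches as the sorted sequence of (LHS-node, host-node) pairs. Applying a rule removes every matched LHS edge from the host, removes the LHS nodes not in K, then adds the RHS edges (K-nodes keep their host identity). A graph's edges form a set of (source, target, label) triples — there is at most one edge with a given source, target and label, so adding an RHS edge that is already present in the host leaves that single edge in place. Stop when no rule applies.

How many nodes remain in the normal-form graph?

Answer: 3

Rewrite trace:
start.  V:10 E:8  edges: 1-r->2 2-q->0 2-q->2 2-p->3 4-q->0 6-q->5 7-q->3 9-q->8
1. fire R1 via {0↦4, 1↦5, 2↦6, 3↦0}  →  V:7 E:6  edges: 1-r->2 2-q->0 2-q->2 2-p->3 7-q->3 9-q->8
2. fire R1 via {0↦7, 1↦8, 2↦9, 3↦3}  →  V:4 E:4  edges: 1-r->2 2-q->0 2-q->2 2-p->3
3. fire R0 via {0↦2, 1↦3}  →  V:3 E:2  edges: 1-r->2 2-q->0
normal form: no rule applies after step 3
NF nodes: {0:B, 1:A, 2:D}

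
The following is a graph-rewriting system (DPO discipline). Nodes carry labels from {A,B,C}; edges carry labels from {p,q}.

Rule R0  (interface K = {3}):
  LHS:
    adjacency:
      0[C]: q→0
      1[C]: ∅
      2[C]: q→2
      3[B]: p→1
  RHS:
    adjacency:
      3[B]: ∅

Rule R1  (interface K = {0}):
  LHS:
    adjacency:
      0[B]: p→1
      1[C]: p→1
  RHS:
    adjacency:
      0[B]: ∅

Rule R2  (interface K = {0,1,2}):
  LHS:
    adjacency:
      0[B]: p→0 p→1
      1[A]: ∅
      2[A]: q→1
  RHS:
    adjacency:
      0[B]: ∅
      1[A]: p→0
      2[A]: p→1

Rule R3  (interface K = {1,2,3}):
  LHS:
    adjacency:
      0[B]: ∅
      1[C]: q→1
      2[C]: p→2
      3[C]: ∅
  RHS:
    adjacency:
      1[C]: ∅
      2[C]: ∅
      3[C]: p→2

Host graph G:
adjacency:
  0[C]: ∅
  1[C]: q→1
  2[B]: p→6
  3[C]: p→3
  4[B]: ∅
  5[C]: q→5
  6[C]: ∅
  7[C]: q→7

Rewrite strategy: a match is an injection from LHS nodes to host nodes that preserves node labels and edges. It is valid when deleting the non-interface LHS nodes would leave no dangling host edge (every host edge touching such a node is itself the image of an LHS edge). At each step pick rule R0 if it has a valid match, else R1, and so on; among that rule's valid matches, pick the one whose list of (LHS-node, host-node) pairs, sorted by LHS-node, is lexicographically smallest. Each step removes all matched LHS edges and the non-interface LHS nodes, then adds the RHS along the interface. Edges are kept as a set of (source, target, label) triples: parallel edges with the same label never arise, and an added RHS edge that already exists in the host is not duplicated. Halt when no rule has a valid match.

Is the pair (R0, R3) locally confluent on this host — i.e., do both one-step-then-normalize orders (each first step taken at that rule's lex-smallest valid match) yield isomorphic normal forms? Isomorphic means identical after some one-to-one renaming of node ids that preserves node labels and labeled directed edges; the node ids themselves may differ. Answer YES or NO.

branch R0-first: apply at {0↦1, 1↦6, 2↦5, 3↦2} → |E|=2, then 1 more step(s) → NF |V|=4 |E|=1 V={0:C, 3:C, 4:B, 7:C} E=0-p->3
branch R3-first: apply at {0↦4, 1↦1, 2↦3, 3↦0} → |E|=4, then 1 more step(s) → NF |V|=4 |E|=1 V={0:C, 1:C, 2:B, 3:C} E=0-p->3
graphs isomorphic (equal up to label-preserving node renaming)

Answer: YES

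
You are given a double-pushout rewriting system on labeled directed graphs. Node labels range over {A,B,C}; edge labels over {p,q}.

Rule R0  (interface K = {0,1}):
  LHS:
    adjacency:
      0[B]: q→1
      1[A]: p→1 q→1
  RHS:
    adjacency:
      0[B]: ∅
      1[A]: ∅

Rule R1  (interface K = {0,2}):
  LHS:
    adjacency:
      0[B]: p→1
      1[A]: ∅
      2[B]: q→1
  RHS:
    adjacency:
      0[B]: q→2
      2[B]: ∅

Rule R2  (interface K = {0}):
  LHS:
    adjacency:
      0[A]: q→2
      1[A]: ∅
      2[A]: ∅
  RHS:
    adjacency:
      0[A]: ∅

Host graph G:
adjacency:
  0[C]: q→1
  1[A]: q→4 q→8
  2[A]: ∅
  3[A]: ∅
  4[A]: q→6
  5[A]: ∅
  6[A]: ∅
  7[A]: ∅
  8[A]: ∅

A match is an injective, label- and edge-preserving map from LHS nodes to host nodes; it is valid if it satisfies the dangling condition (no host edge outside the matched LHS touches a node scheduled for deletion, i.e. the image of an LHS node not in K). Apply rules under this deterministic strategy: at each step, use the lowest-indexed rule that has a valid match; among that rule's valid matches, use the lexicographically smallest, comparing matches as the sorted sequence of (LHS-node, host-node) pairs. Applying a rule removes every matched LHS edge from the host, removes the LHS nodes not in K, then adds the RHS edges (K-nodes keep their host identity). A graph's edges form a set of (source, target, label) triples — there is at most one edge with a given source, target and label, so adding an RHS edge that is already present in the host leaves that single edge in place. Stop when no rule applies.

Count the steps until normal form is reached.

[0] host  ⇒  9 nodes, 4 edges  {0-q->1 1-q->4 1-q->8 4-q->6}
[1] R2 @ {0↦1, 1↦2, 2↦8}  ⇒  7 nodes, 3 edges  {0-q->1 1-q->4 4-q->6}
[2] R2 @ {0↦4, 1↦3, 2↦6}  ⇒  5 nodes, 2 edges  {0-q->1 1-q->4}
[3] R2 @ {0↦1, 1↦5, 2↦4}  ⇒  3 nodes, 1 edges  {0-q->1}
final graph: no rule applies after step 3

Answer: 3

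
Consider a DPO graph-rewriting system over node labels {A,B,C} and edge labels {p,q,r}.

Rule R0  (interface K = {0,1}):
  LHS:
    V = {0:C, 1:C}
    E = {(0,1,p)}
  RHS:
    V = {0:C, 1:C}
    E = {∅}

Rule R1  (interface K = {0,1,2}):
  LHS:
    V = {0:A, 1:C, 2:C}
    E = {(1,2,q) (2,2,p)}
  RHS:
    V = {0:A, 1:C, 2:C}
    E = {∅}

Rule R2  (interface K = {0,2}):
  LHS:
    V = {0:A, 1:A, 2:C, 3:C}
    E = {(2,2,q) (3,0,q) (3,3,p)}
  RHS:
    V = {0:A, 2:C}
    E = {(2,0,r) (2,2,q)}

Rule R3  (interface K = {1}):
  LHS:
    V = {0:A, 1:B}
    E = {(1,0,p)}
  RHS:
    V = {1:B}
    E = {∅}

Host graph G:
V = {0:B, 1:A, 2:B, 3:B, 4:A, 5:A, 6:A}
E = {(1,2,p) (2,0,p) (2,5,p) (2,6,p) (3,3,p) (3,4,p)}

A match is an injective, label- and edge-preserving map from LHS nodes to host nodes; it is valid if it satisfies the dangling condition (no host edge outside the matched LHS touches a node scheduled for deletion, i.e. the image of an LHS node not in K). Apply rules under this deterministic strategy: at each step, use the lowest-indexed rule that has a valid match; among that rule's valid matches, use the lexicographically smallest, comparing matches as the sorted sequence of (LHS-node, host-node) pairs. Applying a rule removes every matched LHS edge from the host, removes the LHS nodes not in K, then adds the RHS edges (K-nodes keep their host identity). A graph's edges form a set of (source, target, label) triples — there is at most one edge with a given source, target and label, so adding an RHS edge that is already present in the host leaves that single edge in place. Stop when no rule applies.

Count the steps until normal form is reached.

Answer: 3

Derivation:
initial: |V|=7 |E|=6  E = 1-p->2 2-p->0 2-p->5 2-p->6 3-p->3 3-p->4
step 1: apply R3 at {0↦4, 1↦3}  → |V|=6 |E|=5  E = 1-p->2 2-p->0 2-p->5 2-p->6 3-p->3
step 2: apply R3 at {0↦5, 1↦2}  → |V|=5 |E|=4  E = 1-p->2 2-p->0 2-p->6 3-p->3
step 3: apply R3 at {0↦6, 1↦2}  → |V|=4 |E|=3  E = 1-p->2 2-p->0 3-p->3
normal form: no rule applies after step 3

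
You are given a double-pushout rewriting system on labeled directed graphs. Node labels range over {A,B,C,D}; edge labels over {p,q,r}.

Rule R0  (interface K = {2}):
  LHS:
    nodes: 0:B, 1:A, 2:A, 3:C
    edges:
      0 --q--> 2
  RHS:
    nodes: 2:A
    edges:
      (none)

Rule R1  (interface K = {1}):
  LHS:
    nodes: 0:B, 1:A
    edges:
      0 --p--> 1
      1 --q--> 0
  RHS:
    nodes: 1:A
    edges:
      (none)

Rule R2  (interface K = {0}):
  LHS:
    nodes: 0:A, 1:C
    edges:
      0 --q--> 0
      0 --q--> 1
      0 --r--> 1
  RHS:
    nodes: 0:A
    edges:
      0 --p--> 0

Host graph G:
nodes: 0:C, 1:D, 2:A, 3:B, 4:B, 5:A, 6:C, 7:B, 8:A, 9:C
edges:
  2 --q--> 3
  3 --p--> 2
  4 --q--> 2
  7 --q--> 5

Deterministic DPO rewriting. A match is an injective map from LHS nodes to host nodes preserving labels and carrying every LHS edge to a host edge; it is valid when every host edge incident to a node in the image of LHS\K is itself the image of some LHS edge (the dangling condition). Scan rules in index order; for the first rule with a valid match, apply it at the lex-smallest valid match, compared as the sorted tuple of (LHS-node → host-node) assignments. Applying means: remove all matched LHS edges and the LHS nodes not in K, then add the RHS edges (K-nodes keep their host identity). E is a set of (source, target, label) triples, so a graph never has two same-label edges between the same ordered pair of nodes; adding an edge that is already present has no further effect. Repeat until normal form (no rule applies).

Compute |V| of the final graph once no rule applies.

Answer: 3

Rewrite trace:
initial: |V|=10 |E|=4  E = 2-q->3 3-p->2 4-q->2 7-q->5
step 1: apply R0 at {0↦4, 1↦8, 2↦2, 3↦0}  → |V|=7 |E|=3  E = 2-q->3 3-p->2 7-q->5
step 2: apply R1 at {0↦3, 1↦2}  → |V|=6 |E|=1  E = 7-q->5
step 3: apply R0 at {0↦7, 1↦2, 2↦5, 3↦6}  → |V|=3 |E|=0  E = ∅
normal form: no rule applies after step 3
NF nodes: {1:D, 5:A, 9:C}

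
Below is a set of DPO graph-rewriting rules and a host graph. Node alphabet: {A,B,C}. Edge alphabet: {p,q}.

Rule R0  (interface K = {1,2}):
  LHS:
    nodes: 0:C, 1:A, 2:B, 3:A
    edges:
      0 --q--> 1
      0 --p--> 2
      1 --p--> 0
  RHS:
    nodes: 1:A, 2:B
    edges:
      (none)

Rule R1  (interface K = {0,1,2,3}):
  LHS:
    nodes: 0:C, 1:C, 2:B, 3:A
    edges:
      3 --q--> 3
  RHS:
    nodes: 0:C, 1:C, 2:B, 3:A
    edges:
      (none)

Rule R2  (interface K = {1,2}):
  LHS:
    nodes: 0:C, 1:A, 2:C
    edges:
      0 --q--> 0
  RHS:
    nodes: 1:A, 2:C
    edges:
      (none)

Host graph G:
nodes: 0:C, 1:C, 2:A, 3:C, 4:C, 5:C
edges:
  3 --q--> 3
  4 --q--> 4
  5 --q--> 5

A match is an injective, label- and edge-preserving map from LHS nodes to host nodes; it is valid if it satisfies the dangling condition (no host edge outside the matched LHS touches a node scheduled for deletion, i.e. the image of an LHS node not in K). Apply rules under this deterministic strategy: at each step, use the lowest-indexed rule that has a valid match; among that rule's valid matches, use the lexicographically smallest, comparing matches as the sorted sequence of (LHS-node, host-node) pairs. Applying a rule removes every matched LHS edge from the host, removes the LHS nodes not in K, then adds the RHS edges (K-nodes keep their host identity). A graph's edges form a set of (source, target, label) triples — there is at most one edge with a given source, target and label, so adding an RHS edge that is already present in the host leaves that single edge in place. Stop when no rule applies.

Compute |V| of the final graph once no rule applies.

initial: |V|=6 |E|=3  E = 3-q->3 4-q->4 5-q->5
step 1: apply R2 at {0↦3, 1↦2, 2↦0}  → |V|=5 |E|=2  E = 4-q->4 5-q->5
step 2: apply R2 at {0↦4, 1↦2, 2↦0}  → |V|=4 |E|=1  E = 5-q->5
step 3: apply R2 at {0↦5, 1↦2, 2↦0}  → |V|=3 |E|=0  E = ∅
halt: no rule applies after step 3
NF nodes: {0:C, 1:C, 2:A}

Answer: 3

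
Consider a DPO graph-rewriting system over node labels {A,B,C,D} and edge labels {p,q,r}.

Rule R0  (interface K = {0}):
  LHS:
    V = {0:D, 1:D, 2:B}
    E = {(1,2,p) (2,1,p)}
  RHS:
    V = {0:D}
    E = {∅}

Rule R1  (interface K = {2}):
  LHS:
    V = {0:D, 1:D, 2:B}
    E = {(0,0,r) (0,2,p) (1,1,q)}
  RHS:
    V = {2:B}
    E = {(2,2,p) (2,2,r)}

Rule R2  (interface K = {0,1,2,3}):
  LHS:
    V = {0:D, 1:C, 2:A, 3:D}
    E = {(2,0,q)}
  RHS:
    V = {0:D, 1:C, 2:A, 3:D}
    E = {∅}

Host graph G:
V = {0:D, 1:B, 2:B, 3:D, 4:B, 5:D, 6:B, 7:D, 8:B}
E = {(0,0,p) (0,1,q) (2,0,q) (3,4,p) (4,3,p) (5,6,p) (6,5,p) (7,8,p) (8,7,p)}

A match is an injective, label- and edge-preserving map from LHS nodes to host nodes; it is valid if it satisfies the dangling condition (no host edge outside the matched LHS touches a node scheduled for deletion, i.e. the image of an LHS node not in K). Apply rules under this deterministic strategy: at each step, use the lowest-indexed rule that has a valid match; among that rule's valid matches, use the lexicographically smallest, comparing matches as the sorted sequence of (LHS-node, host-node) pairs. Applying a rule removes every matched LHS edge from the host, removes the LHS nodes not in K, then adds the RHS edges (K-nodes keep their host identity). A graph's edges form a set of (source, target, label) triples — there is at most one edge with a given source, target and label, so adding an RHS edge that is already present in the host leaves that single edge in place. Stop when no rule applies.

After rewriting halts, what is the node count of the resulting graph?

start.  V:9 E:9  edges: 0-p->0 0-q->1 2-q->0 3-p->4 4-p->3 5-p->6 6-p->5 7-p->8 8-p->7
1. fire R0 via {0↦0, 1↦3, 2↦4}  →  V:7 E:7  edges: 0-p->0 0-q->1 2-q->0 5-p->6 6-p->5 7-p->8 8-p->7
2. fire R0 via {0↦0, 1↦5, 2↦6}  →  V:5 E:5  edges: 0-p->0 0-q->1 2-q->0 7-p->8 8-p->7
3. fire R0 via {0↦0, 1↦7, 2↦8}  →  V:3 E:3  edges: 0-p->0 0-q->1 2-q->0
final graph: no rule applies after step 3
NF nodes: {0:D, 1:B, 2:B}

Answer: 3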